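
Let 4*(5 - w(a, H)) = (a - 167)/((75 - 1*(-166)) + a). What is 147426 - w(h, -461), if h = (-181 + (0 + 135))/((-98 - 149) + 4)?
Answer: 34560749021/234436 ≈ 1.4742e+5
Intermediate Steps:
h = 46/243 (h = (-181 + 135)/(-247 + 4) = -46/(-243) = -46*(-1/243) = 46/243 ≈ 0.18930)
w(a, H) = 5 - (-167 + a)/(4*(241 + a)) (w(a, H) = 5 - (a - 167)/(4*((75 - 1*(-166)) + a)) = 5 - (-167 + a)/(4*((75 + 166) + a)) = 5 - (-167 + a)/(4*(241 + a)))
147426 - w(h, -461) = 147426 - (4987 + 19*(46/243))/(4*(241 + 46/243)) = 147426 - (4987 + 874/243)/(4*58609/243) = 147426 - 243*1212715/(4*58609*243) = 147426 - 1*1212715/234436 = 147426 - 1212715/234436 = 34560749021/234436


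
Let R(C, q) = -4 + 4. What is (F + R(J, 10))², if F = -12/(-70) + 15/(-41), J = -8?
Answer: 77841/2059225 ≈ 0.037801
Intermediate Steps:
F = -279/1435 (F = -12*(-1/70) + 15*(-1/41) = 6/35 - 15/41 = -279/1435 ≈ -0.19443)
R(C, q) = 0
(F + R(J, 10))² = (-279/1435 + 0)² = (-279/1435)² = 77841/2059225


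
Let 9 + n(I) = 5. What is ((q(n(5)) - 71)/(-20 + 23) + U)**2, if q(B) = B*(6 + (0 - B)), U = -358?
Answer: 156025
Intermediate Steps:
n(I) = -4 (n(I) = -9 + 5 = -4)
q(B) = B*(6 - B)
((q(n(5)) - 71)/(-20 + 23) + U)**2 = ((-4*(6 - 1*(-4)) - 71)/(-20 + 23) - 358)**2 = ((-4*(6 + 4) - 71)/3 - 358)**2 = ((-4*10 - 71)*(1/3) - 358)**2 = ((-40 - 71)*(1/3) - 358)**2 = (-111*1/3 - 358)**2 = (-37 - 358)**2 = (-395)**2 = 156025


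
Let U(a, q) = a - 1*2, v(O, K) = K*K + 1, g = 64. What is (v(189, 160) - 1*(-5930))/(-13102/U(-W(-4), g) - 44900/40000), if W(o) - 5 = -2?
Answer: 12612400/1047711 ≈ 12.038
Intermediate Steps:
W(o) = 3 (W(o) = 5 - 2 = 3)
v(O, K) = 1 + K**2 (v(O, K) = K**2 + 1 = 1 + K**2)
U(a, q) = -2 + a (U(a, q) = a - 2 = -2 + a)
(v(189, 160) - 1*(-5930))/(-13102/U(-W(-4), g) - 44900/40000) = ((1 + 160**2) - 1*(-5930))/(-13102/(-2 - 1*3) - 44900/40000) = ((1 + 25600) + 5930)/(-13102/(-2 - 3) - 44900*1/40000) = (25601 + 5930)/(-13102/(-5) - 449/400) = 31531/(-13102*(-1/5) - 449/400) = 31531/(13102/5 - 449/400) = 31531/(1047711/400) = 31531*(400/1047711) = 12612400/1047711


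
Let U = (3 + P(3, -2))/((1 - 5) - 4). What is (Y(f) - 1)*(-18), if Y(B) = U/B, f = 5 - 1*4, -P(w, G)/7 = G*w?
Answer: 477/4 ≈ 119.25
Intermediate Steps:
P(w, G) = -7*G*w
U = -45/8 (U = (3 - 7*(-2)*3)/((1 - 5) - 4) = (3 + 42)/(-4 - 4) = 45/(-8) = 45*(-⅛) = -45/8 ≈ -5.6250)
f = 1 (f = 5 - 4 = 1)
Y(B) = -45/(8*B)
(Y(f) - 1)*(-18) = (-45/8/1 - 1)*(-18) = (-45/8*1 - 1)*(-18) = (-45/8 - 1)*(-18) = -53/8*(-18) = 477/4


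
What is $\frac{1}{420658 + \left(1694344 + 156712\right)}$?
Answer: $\frac{1}{2271714} \approx 4.402 \cdot 10^{-7}$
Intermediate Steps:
$\frac{1}{420658 + \left(1694344 + 156712\right)} = \frac{1}{420658 + 1851056} = \frac{1}{2271714}$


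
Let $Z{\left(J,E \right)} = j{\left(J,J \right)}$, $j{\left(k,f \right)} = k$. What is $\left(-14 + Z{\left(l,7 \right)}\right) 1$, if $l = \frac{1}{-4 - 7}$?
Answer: $- \frac{155}{11} \approx -14.091$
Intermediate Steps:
$l = - \frac{1}{11}$ ($l = \frac{1}{-11} = - \frac{1}{11} \approx -0.090909$)
$Z{\left(J,E \right)} = J$
$\left(-14 + Z{\left(l,7 \right)}\right) 1 = \left(-14 - \frac{1}{11}\right) 1 = \left(- \frac{155}{11}\right) 1 = - \frac{155}{11}$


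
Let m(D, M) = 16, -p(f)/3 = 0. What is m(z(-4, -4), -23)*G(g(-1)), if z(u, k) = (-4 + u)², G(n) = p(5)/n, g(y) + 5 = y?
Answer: 0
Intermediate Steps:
p(f) = 0 (p(f) = -3*0 = 0)
g(y) = -5 + y
G(n) = 0 (G(n) = 0/n = 0)
m(z(-4, -4), -23)*G(g(-1)) = 16*0 = 0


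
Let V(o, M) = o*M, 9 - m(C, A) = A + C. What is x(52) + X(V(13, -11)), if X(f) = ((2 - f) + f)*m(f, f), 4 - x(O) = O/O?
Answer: 593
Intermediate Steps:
m(C, A) = 9 - A - C (m(C, A) = 9 - (A + C) = 9 + (-A - C) = 9 - A - C)
V(o, M) = M*o
x(O) = 3 (x(O) = 4 - O/O = 4 - 1*1 = 4 - 1 = 3)
X(f) = 18 - 4*f (X(f) = ((2 - f) + f)*(9 - f - f) = 2*(9 - 2*f) = 18 - 4*f)
x(52) + X(V(13, -11)) = 3 + (18 - (-44)*13) = 3 + (18 - 4*(-143)) = 3 + (18 + 572) = 3 + 590 = 593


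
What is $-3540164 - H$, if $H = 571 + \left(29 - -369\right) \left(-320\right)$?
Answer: $-3413375$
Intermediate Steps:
$H = -126789$ ($H = 571 + \left(29 + 369\right) \left(-320\right) = 571 + 398 \left(-320\right) = 571 - 127360 = -126789$)
$-3540164 - H = -3540164 - -126789 = -3540164 + 126789 = -3413375$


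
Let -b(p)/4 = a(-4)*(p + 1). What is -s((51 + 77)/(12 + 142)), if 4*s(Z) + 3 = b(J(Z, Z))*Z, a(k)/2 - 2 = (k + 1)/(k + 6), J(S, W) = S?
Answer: 53883/23716 ≈ 2.2720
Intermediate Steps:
a(k) = 4 + 2*(1 + k)/(6 + k) (a(k) = 4 + 2*((k + 1)/(k + 6)) = 4 + 2*((1 + k)/(6 + k)) = 4 + 2*(1 + k)/(6 + k))
b(p) = -4 - 4*p (b(p) = -4*2*(13 + 3*(-4))/(6 - 4)*(p + 1) = -4*2*(13 - 12)/2*(1 + p) = -4*2*(1/2)*1*(1 + p) = -4*(1 + p) = -4 - 4*p)
s(Z) = -3/4 + Z*(-4 - 4*Z)/4 (s(Z) = -3/4 + ((-4 - 4*Z)*Z)/4 = -3/4 + (Z*(-4 - 4*Z))/4 = -3/4 + Z*(-4 - 4*Z)/4)
-s((51 + 77)/(12 + 142)) = -(-3/4 - (51 + 77)/(12 + 142) - ((51 + 77)/(12 + 142))**2) = -(-3/4 - 128/154 - (128/154)**2) = -(-3/4 - 128/154 - (128*(1/154))**2) = -(-3/4 - 1*64/77 - (64/77)**2) = -(-3/4 - 64/77 - 1*4096/5929) = -(-3/4 - 64/77 - 4096/5929) = -1*(-53883/23716) = 53883/23716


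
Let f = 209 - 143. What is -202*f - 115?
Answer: -13447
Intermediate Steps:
f = 66
-202*f - 115 = -202*66 - 115 = -13332 - 115 = -13447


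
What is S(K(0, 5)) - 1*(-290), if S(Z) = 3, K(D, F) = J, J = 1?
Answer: 293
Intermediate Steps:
K(D, F) = 1
S(K(0, 5)) - 1*(-290) = 3 - 1*(-290) = 3 + 290 = 293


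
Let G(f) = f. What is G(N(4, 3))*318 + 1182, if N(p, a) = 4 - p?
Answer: 1182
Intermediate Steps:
G(N(4, 3))*318 + 1182 = (4 - 1*4)*318 + 1182 = (4 - 4)*318 + 1182 = 0*318 + 1182 = 0 + 1182 = 1182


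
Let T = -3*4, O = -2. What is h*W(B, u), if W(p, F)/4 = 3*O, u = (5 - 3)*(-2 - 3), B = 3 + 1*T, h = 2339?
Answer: -56136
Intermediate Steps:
T = -12
B = -9 (B = 3 + 1*(-12) = 3 - 12 = -9)
u = -10 (u = 2*(-5) = -10)
W(p, F) = -24 (W(p, F) = 4*(3*(-2)) = 4*(-6) = -24)
h*W(B, u) = 2339*(-24) = -56136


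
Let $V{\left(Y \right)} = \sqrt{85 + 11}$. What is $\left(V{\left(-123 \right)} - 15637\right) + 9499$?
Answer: $-6138 + 4 \sqrt{6} \approx -6128.2$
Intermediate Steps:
$V{\left(Y \right)} = 4 \sqrt{6}$ ($V{\left(Y \right)} = \sqrt{96} = 4 \sqrt{6}$)
$\left(V{\left(-123 \right)} - 15637\right) + 9499 = \left(4 \sqrt{6} - 15637\right) + 9499 = \left(-15637 + 4 \sqrt{6}\right) + 9499 = -6138 + 4 \sqrt{6}$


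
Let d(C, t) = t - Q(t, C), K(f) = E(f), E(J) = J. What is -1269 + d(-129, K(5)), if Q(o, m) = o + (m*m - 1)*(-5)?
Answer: 81931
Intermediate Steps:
Q(o, m) = 5 + o - 5*m² (Q(o, m) = o + (m² - 1)*(-5) = o + (-1 + m²)*(-5) = o + (5 - 5*m²) = 5 + o - 5*m²)
K(f) = f
d(C, t) = -5 + 5*C² (d(C, t) = t - (5 + t - 5*C²) = t + (-5 - t + 5*C²) = -5 + 5*C²)
-1269 + d(-129, K(5)) = -1269 + (-5 + 5*(-129)²) = -1269 + (-5 + 5*16641) = -1269 + (-5 + 83205) = -1269 + 83200 = 81931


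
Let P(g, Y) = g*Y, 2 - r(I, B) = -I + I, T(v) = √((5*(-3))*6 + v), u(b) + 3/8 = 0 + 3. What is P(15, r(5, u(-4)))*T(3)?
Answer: 30*I*√87 ≈ 279.82*I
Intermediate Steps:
u(b) = 21/8 (u(b) = -3/8 + (0 + 3) = -3/8 + 3 = 21/8)
T(v) = √(-90 + v) (T(v) = √(-15*6 + v) = √(-90 + v))
r(I, B) = 2 (r(I, B) = 2 - (-I + I) = 2 - 1*0 = 2 + 0 = 2)
P(g, Y) = Y*g
P(15, r(5, u(-4)))*T(3) = (2*15)*√(-90 + 3) = 30*√(-87) = 30*(I*√87) = 30*I*√87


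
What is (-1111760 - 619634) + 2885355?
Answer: 1153961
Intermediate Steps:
(-1111760 - 619634) + 2885355 = -1731394 + 2885355 = 1153961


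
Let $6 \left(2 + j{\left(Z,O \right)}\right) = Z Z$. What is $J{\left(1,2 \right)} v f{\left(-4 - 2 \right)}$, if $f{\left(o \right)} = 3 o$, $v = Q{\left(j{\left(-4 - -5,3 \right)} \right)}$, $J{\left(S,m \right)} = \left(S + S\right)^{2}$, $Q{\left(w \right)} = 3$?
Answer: $-216$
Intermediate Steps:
$j{\left(Z,O \right)} = -2 + \frac{Z^{2}}{6}$ ($j{\left(Z,O \right)} = -2 + \frac{Z Z}{6} = -2 + \frac{Z^{2}}{6}$)
$J{\left(S,m \right)} = 4 S^{2}$ ($J{\left(S,m \right)} = \left(2 S\right)^{2} = 4 S^{2}$)
$v = 3$
$J{\left(1,2 \right)} v f{\left(-4 - 2 \right)} = 4 \cdot 1^{2} \cdot 3 \cdot 3 \left(-4 - 2\right) = 4 \cdot 1 \cdot 3 \cdot 3 \left(-4 - 2\right) = 4 \cdot 3 \cdot 3 \left(-6\right) = 12 \left(-18\right) = -216$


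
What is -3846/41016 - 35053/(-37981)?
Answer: 215276487/259638116 ≈ 0.82914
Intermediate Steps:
-3846/41016 - 35053/(-37981) = -3846*1/41016 - 35053*(-1/37981) = -641/6836 + 35053/37981 = 215276487/259638116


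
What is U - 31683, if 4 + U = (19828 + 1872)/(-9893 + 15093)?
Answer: -1647507/52 ≈ -31683.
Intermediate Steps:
U = 9/52 (U = -4 + (19828 + 1872)/(-9893 + 15093) = -4 + 21700/5200 = -4 + 21700*(1/5200) = -4 + 217/52 = 9/52 ≈ 0.17308)
U - 31683 = 9/52 - 31683 = -1647507/52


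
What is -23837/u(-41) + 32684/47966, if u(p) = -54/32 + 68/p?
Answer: 375059768466/52642685 ≈ 7124.6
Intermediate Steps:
u(p) = -27/16 + 68/p (u(p) = -54*1/32 + 68/p = -27/16 + 68/p)
-23837/u(-41) + 32684/47966 = -23837/(-27/16 + 68/(-41)) + 32684/47966 = -23837/(-27/16 + 68*(-1/41)) + 32684*(1/47966) = -23837/(-27/16 - 68/41) + 16342/23983 = -23837/(-2195/656) + 16342/23983 = -23837*(-656/2195) + 16342/23983 = 15637072/2195 + 16342/23983 = 375059768466/52642685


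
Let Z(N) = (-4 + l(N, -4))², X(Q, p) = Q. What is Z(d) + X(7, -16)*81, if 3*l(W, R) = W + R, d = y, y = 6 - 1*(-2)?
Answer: 5167/9 ≈ 574.11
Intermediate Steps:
y = 8 (y = 6 + 2 = 8)
d = 8
l(W, R) = R/3 + W/3 (l(W, R) = (W + R)/3 = (R + W)/3 = R/3 + W/3)
Z(N) = (-16/3 + N/3)² (Z(N) = (-4 + ((⅓)*(-4) + N/3))² = (-4 + (-4/3 + N/3))² = (-16/3 + N/3)²)
Z(d) + X(7, -16)*81 = (-16 + 8)²/9 + 7*81 = (⅑)*(-8)² + 567 = (⅑)*64 + 567 = 64/9 + 567 = 5167/9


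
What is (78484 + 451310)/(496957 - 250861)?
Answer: 29433/13672 ≈ 2.1528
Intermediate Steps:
(78484 + 451310)/(496957 - 250861) = 529794/246096 = 529794*(1/246096) = 29433/13672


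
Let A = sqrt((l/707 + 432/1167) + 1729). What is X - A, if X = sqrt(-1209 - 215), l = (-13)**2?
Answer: -2*sqrt(32705894398317)/275023 + 4*I*sqrt(89) ≈ -41.589 + 37.736*I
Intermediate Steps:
l = 169
X = 4*I*sqrt(89) (X = sqrt(-1424) = 4*I*sqrt(89) ≈ 37.736*I)
A = 2*sqrt(32705894398317)/275023 (A = sqrt((169/707 + 432/1167) + 1729) = sqrt((169*(1/707) + 432*(1/1167)) + 1729) = sqrt((169/707 + 144/389) + 1729) = sqrt(167549/275023 + 1729) = sqrt(475682316/275023) = 2*sqrt(32705894398317)/275023 ≈ 41.589)
X - A = 4*I*sqrt(89) - 2*sqrt(32705894398317)/275023 = -2*sqrt(32705894398317)/275023 + 4*I*sqrt(89)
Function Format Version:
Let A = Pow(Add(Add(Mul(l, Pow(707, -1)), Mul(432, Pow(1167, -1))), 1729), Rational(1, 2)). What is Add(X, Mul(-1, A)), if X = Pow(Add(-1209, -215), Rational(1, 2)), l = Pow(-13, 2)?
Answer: Add(Mul(Rational(-2, 275023), Pow(32705894398317, Rational(1, 2))), Mul(4, I, Pow(89, Rational(1, 2)))) ≈ Add(-41.589, Mul(37.736, I))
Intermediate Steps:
l = 169
X = Mul(4, I, Pow(89, Rational(1, 2))) (X = Pow(-1424, Rational(1, 2)) = Mul(4, I, Pow(89, Rational(1, 2))) ≈ Mul(37.736, I))
A = Mul(Rational(2, 275023), Pow(32705894398317, Rational(1, 2))) (A = Pow(Add(Add(Mul(169, Pow(707, -1)), Mul(432, Pow(1167, -1))), 1729), Rational(1, 2)) = Pow(Add(Add(Mul(169, Rational(1, 707)), Mul(432, Rational(1, 1167))), 1729), Rational(1, 2)) = Pow(Add(Add(Rational(169, 707), Rational(144, 389)), 1729), Rational(1, 2)) = Pow(Add(Rational(167549, 275023), 1729), Rational(1, 2)) = Pow(Rational(475682316, 275023), Rational(1, 2)) = Mul(Rational(2, 275023), Pow(32705894398317, Rational(1, 2))) ≈ 41.589)
Add(X, Mul(-1, A)) = Add(Mul(4, I, Pow(89, Rational(1, 2))), Mul(-1, Mul(Rational(2, 275023), Pow(32705894398317, Rational(1, 2))))) = Add(Mul(4, I, Pow(89, Rational(1, 2))), Mul(Rational(-2, 275023), Pow(32705894398317, Rational(1, 2)))) = Add(Mul(Rational(-2, 275023), Pow(32705894398317, Rational(1, 2))), Mul(4, I, Pow(89, Rational(1, 2))))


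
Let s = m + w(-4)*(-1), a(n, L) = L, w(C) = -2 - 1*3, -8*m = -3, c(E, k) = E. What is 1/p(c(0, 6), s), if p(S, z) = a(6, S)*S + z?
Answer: 8/43 ≈ 0.18605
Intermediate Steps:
m = 3/8 (m = -⅛*(-3) = 3/8 ≈ 0.37500)
w(C) = -5 (w(C) = -2 - 3 = -5)
s = 43/8 (s = 3/8 - 5*(-1) = 3/8 + 5 = 43/8 ≈ 5.3750)
p(S, z) = z + S² (p(S, z) = S*S + z = S² + z = z + S²)
1/p(c(0, 6), s) = 1/(43/8 + 0²) = 1/(43/8 + 0) = 1/(43/8) = 8/43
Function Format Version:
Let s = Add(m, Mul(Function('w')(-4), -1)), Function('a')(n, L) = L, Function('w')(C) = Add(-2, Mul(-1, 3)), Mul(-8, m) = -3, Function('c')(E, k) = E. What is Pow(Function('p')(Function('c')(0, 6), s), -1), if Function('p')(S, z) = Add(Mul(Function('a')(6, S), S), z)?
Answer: Rational(8, 43) ≈ 0.18605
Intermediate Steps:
m = Rational(3, 8) (m = Mul(Rational(-1, 8), -3) = Rational(3, 8) ≈ 0.37500)
Function('w')(C) = -5 (Function('w')(C) = Add(-2, -3) = -5)
s = Rational(43, 8) (s = Add(Rational(3, 8), Mul(-5, -1)) = Add(Rational(3, 8), 5) = Rational(43, 8) ≈ 5.3750)
Function('p')(S, z) = Add(z, Pow(S, 2)) (Function('p')(S, z) = Add(Mul(S, S), z) = Add(Pow(S, 2), z) = Add(z, Pow(S, 2)))
Pow(Function('p')(Function('c')(0, 6), s), -1) = Pow(Add(Rational(43, 8), Pow(0, 2)), -1) = Pow(Add(Rational(43, 8), 0), -1) = Pow(Rational(43, 8), -1) = Rational(8, 43)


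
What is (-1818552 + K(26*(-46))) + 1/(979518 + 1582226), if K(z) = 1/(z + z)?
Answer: -1392940738051631/765961456 ≈ -1.8186e+6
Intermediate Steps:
K(z) = 1/(2*z)
(-1818552 + K(26*(-46))) + 1/(979518 + 1582226) = (-1818552 + 1/(2*((26*(-46))))) + 1/(979518 + 1582226) = (-1818552 + (½)/(-1196)) + 1/2561744 = (-1818552 + (½)*(-1/1196)) + 1/2561744 = (-1818552 - 1/2392) + 1/2561744 = -4349976385/2392 + 1/2561744 = -1392940738051631/765961456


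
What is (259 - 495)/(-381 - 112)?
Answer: 236/493 ≈ 0.47870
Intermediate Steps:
(259 - 495)/(-381 - 112) = -236/(-493) = -236*(-1/493) = 236/493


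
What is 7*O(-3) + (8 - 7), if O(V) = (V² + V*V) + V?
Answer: 106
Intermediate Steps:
O(V) = V + 2*V² (O(V) = (V² + V²) + V = 2*V² + V = V + 2*V²)
7*O(-3) + (8 - 7) = 7*(-3*(1 + 2*(-3))) + (8 - 7) = 7*(-3*(1 - 6)) + 1 = 7*(-3*(-5)) + 1 = 7*15 + 1 = 105 + 1 = 106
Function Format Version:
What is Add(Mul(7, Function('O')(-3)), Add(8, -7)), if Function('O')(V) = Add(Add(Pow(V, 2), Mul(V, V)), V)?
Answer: 106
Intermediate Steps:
Function('O')(V) = Add(V, Mul(2, Pow(V, 2))) (Function('O')(V) = Add(Add(Pow(V, 2), Pow(V, 2)), V) = Add(Mul(2, Pow(V, 2)), V) = Add(V, Mul(2, Pow(V, 2))))
Add(Mul(7, Function('O')(-3)), Add(8, -7)) = Add(Mul(7, Mul(-3, Add(1, Mul(2, -3)))), Add(8, -7)) = Add(Mul(7, Mul(-3, Add(1, -6))), 1) = Add(Mul(7, Mul(-3, -5)), 1) = Add(Mul(7, 15), 1) = Add(105, 1) = 106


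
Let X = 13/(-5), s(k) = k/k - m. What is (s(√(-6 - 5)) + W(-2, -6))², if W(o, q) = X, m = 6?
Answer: 1444/25 ≈ 57.760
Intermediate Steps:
s(k) = -5 (s(k) = k/k - 1*6 = 1 - 6 = -5)
X = -13/5 (X = 13*(-⅕) = -13/5 ≈ -2.6000)
W(o, q) = -13/5
(s(√(-6 - 5)) + W(-2, -6))² = (-5 - 13/5)² = (-38/5)² = 1444/25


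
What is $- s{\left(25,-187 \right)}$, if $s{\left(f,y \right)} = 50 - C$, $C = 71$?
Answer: $21$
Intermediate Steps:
$s{\left(f,y \right)} = -21$ ($s{\left(f,y \right)} = 50 - 71 = -21$)
$- s{\left(25,-187 \right)} = \left(-1\right) \left(-21\right) = 21$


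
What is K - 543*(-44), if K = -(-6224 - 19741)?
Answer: 49857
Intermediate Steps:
K = 25965 (K = -1*(-25965) = 25965)
K - 543*(-44) = 25965 - 543*(-44) = 25965 + 23892 = 49857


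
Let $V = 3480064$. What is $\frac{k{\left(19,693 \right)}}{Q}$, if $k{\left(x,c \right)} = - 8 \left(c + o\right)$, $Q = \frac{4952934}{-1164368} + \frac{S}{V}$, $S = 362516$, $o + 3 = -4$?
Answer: $\frac{49637920704512}{37532199281} \approx 1322.5$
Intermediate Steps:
$o = -7$ ($o = -3 - 4 = -7$)
$Q = - \frac{37532199281}{9044810624}$ ($Q = \frac{4952934}{-1164368} + \frac{362516}{3480064} = 4952934 \left(- \frac{1}{1164368}\right) + 362516 \cdot \frac{1}{3480064} = - \frac{2476467}{582184} + \frac{12947}{124288} = - \frac{37532199281}{9044810624} \approx -4.1496$)
$k{\left(x,c \right)} = 56 - 8 c$ ($k{\left(x,c \right)} = - 8 \left(c - 7\right) = - 8 \left(-7 + c\right) = 56 - 8 c$)
$\frac{k{\left(19,693 \right)}}{Q} = \frac{56 - 5544}{- \frac{37532199281}{9044810624}} = \left(56 - 5544\right) \left(- \frac{9044810624}{37532199281}\right) = \left(-5488\right) \left(- \frac{9044810624}{37532199281}\right) = \frac{49637920704512}{37532199281}$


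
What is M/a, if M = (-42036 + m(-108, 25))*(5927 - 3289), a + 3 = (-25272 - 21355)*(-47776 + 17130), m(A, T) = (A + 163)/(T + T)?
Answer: -554440331/7144655195 ≈ -0.077602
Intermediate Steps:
m(A, T) = (163 + A)/(2*T) (m(A, T) = (163 + A)/((2*T)) = (163 + A)*(1/(2*T)) = (163 + A)/(2*T))
a = 1428931039 (a = -3 + (-25272 - 21355)*(-47776 + 17130) = -3 - 46627*(-30646) = -3 + 1428931042 = 1428931039)
M = -554440331/5 (M = (-42036 + (½)*(163 - 108)/25)*(5927 - 3289) = (-42036 + (½)*(1/25)*55)*2638 = (-42036 + 11/10)*2638 = -420349/10*2638 = -554440331/5 ≈ -1.1089e+8)
M/a = -554440331/5/1428931039 = -554440331/5*1/1428931039 = -554440331/7144655195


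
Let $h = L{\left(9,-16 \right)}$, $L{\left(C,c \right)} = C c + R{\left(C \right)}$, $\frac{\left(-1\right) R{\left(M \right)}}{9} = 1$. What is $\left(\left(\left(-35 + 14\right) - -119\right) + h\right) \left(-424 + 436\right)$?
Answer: $-660$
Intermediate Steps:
$R{\left(M \right)} = -9$ ($R{\left(M \right)} = \left(-9\right) 1 = -9$)
$L{\left(C,c \right)} = -9 + C c$ ($L{\left(C,c \right)} = C c - 9 = -9 + C c$)
$h = -153$ ($h = -9 + 9 \left(-16\right) = -9 - 144 = -153$)
$\left(\left(\left(-35 + 14\right) - -119\right) + h\right) \left(-424 + 436\right) = \left(\left(\left(-35 + 14\right) - -119\right) - 153\right) \left(-424 + 436\right) = \left(\left(-21 + 119\right) - 153\right) 12 = \left(98 - 153\right) 12 = \left(-55\right) 12 = -660$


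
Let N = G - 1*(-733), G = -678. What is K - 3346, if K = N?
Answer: -3291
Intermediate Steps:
N = 55 (N = -678 - 1*(-733) = -678 + 733 = 55)
K = 55
K - 3346 = 55 - 3346 = -3291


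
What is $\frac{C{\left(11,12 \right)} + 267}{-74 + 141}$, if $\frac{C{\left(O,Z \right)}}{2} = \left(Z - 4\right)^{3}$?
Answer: $\frac{1291}{67} \approx 19.269$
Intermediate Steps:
$C{\left(O,Z \right)} = 2 \left(-4 + Z\right)^{3}$ ($C{\left(O,Z \right)} = 2 \left(Z - 4\right)^{3} = 2 \left(-4 + Z\right)^{3}$)
$\frac{C{\left(11,12 \right)} + 267}{-74 + 141} = \frac{2 \left(-4 + 12\right)^{3} + 267}{-74 + 141} = \frac{2 \cdot 8^{3} + 267}{67} = \left(2 \cdot 512 + 267\right) \frac{1}{67} = \left(1024 + 267\right) \frac{1}{67} = 1291 \cdot \frac{1}{67} = \frac{1291}{67}$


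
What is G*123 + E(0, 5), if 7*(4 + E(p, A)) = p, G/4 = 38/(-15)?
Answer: -6252/5 ≈ -1250.4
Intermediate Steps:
G = -152/15 (G = 4*(38/(-15)) = 4*(38*(-1/15)) = 4*(-38/15) = -152/15 ≈ -10.133)
E(p, A) = -4 + p/7
G*123 + E(0, 5) = -152/15*123 + (-4 + (1/7)*0) = -6232/5 + (-4 + 0) = -6232/5 - 4 = -6252/5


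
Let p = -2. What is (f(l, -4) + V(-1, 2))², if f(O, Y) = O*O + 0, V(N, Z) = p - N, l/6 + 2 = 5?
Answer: 104329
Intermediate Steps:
l = 18 (l = -12 + 6*5 = -12 + 30 = 18)
V(N, Z) = -2 - N
f(O, Y) = O² (f(O, Y) = O² + 0 = O²)
(f(l, -4) + V(-1, 2))² = (18² + (-2 - 1*(-1)))² = (324 + (-2 + 1))² = (324 - 1)² = 323² = 104329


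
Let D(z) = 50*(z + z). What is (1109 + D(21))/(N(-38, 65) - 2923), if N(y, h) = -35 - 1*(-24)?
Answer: -3209/2934 ≈ -1.0937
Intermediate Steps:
N(y, h) = -11 (N(y, h) = -35 + 24 = -11)
D(z) = 100*z (D(z) = 50*(2*z) = 100*z)
(1109 + D(21))/(N(-38, 65) - 2923) = (1109 + 100*21)/(-11 - 2923) = (1109 + 2100)/(-2934) = 3209*(-1/2934) = -3209/2934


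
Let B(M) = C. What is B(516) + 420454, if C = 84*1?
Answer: 420538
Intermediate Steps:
C = 84
B(M) = 84
B(516) + 420454 = 84 + 420454 = 420538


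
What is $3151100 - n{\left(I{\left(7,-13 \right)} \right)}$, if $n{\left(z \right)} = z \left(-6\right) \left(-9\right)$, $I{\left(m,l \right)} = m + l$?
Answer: $3151424$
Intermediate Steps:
$I{\left(m,l \right)} = l + m$
$n{\left(z \right)} = 54 z$ ($n{\left(z \right)} = - 6 z \left(-9\right) = 54 z$)
$3151100 - n{\left(I{\left(7,-13 \right)} \right)} = 3151100 - 54 \left(-13 + 7\right) = 3151100 - 54 \left(-6\right) = 3151100 - -324 = 3151100 + 324 = 3151424$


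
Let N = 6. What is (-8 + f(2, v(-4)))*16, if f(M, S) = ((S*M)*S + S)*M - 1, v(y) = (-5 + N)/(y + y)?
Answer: -147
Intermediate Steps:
v(y) = 1/(2*y) (v(y) = (-5 + 6)/(y + y) = 1/(2*y))
f(M, S) = -1 + M*(S + M*S²) (f(M, S) = ((M*S)*S + S)*M - 1 = (M*S² + S)*M - 1 = (S + M*S²)*M - 1 = M*(S + M*S²) - 1 = -1 + M*(S + M*S²))
(-8 + f(2, v(-4)))*16 = (-8 + (-1 + 2*((½)/(-4)) + 2²*((½)/(-4))²))*16 = (-8 + (-1 + 2*((½)*(-¼)) + 4*((½)*(-¼))²))*16 = (-8 + (-1 + 2*(-⅛) + 4*(-⅛)²))*16 = (-8 + (-1 - ¼ + 4*(1/64)))*16 = (-8 + (-1 - ¼ + 1/16))*16 = (-8 - 19/16)*16 = -147/16*16 = -147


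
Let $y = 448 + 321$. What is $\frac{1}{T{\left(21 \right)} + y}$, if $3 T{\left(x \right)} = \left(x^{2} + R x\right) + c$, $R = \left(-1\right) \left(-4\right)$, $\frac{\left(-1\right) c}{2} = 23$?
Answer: $\frac{3}{2786} \approx 0.0010768$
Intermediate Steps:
$c = -46$ ($c = \left(-2\right) 23 = -46$)
$y = 769$
$R = 4$
$T{\left(x \right)} = - \frac{46}{3} + \frac{x^{2}}{3} + \frac{4 x}{3}$ ($T{\left(x \right)} = \frac{\left(x^{2} + 4 x\right) - 46}{3} = \frac{-46 + x^{2} + 4 x}{3} = - \frac{46}{3} + \frac{x^{2}}{3} + \frac{4 x}{3}$)
$\frac{1}{T{\left(21 \right)} + y} = \frac{1}{\left(- \frac{46}{3} + \frac{21^{2}}{3} + \frac{4}{3} \cdot 21\right) + 769} = \frac{1}{\left(- \frac{46}{3} + \frac{1}{3} \cdot 441 + 28\right) + 769} = \frac{1}{\left(- \frac{46}{3} + 147 + 28\right) + 769} = \frac{1}{\frac{479}{3} + 769} = \frac{1}{\frac{2786}{3}} = \frac{3}{2786}$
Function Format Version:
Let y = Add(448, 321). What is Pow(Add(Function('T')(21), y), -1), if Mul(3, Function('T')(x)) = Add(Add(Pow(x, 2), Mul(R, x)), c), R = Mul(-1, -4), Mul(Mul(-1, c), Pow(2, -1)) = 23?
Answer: Rational(3, 2786) ≈ 0.0010768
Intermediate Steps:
c = -46 (c = Mul(-2, 23) = -46)
y = 769
R = 4
Function('T')(x) = Add(Rational(-46, 3), Mul(Rational(1, 3), Pow(x, 2)), Mul(Rational(4, 3), x)) (Function('T')(x) = Mul(Rational(1, 3), Add(Add(Pow(x, 2), Mul(4, x)), -46)) = Mul(Rational(1, 3), Add(-46, Pow(x, 2), Mul(4, x))) = Add(Rational(-46, 3), Mul(Rational(1, 3), Pow(x, 2)), Mul(Rational(4, 3), x)))
Pow(Add(Function('T')(21), y), -1) = Pow(Add(Add(Rational(-46, 3), Mul(Rational(1, 3), Pow(21, 2)), Mul(Rational(4, 3), 21)), 769), -1) = Pow(Add(Add(Rational(-46, 3), Mul(Rational(1, 3), 441), 28), 769), -1) = Pow(Add(Add(Rational(-46, 3), 147, 28), 769), -1) = Pow(Add(Rational(479, 3), 769), -1) = Pow(Rational(2786, 3), -1) = Rational(3, 2786)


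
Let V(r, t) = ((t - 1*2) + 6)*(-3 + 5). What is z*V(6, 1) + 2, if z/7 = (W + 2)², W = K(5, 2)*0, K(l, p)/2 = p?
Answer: 282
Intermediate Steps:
K(l, p) = 2*p
W = 0 (W = (2*2)*0 = 4*0 = 0)
V(r, t) = 8 + 2*t (V(r, t) = ((t - 2) + 6)*2 = ((-2 + t) + 6)*2 = (4 + t)*2 = 8 + 2*t)
z = 28 (z = 7*(0 + 2)² = 7*2² = 7*4 = 28)
z*V(6, 1) + 2 = 28*(8 + 2*1) + 2 = 28*(8 + 2) + 2 = 28*10 + 2 = 280 + 2 = 282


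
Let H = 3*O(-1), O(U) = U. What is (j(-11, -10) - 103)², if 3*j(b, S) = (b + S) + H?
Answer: 12321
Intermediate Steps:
H = -3 (H = 3*(-1) = -3)
j(b, S) = -1 + S/3 + b/3 (j(b, S) = ((b + S) - 3)/3 = ((S + b) - 3)/3 = (-3 + S + b)/3 = -1 + S/3 + b/3)
(j(-11, -10) - 103)² = ((-1 + (⅓)*(-10) + (⅓)*(-11)) - 103)² = ((-1 - 10/3 - 11/3) - 103)² = (-8 - 103)² = (-111)² = 12321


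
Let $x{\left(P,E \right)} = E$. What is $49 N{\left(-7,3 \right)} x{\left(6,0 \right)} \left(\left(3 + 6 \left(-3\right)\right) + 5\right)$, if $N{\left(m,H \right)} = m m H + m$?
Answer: $0$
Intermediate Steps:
$N{\left(m,H \right)} = m + H m^{2}$ ($N{\left(m,H \right)} = m^{2} H + m = H m^{2} + m = m + H m^{2}$)
$49 N{\left(-7,3 \right)} x{\left(6,0 \right)} \left(\left(3 + 6 \left(-3\right)\right) + 5\right) = 49 \left(- 7 \left(1 + 3 \left(-7\right)\right)\right) 0 \left(\left(3 + 6 \left(-3\right)\right) + 5\right) = 49 \left(- 7 \left(1 - 21\right)\right) 0 \left(\left(3 - 18\right) + 5\right) = 49 \left(\left(-7\right) \left(-20\right)\right) 0 \left(-15 + 5\right) = 49 \cdot 140 \cdot 0 \left(-10\right) = 6860 \cdot 0 = 0$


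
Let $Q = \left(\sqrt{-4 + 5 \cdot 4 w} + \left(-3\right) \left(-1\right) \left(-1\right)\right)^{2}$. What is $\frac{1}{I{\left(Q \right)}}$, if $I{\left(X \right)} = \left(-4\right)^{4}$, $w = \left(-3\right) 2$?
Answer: $\frac{1}{256} \approx 0.0039063$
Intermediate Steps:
$w = -6$
$Q = \left(-3 + 2 i \sqrt{31}\right)^{2}$ ($Q = \left(\sqrt{-4 + 5 \cdot 4 \left(-6\right)} + \left(-3\right) \left(-1\right) \left(-1\right)\right)^{2} = \left(\sqrt{-4 + 20 \left(-6\right)} + 3 \left(-1\right)\right)^{2} = \left(\sqrt{-4 - 120} - 3\right)^{2} = \left(\sqrt{-124} - 3\right)^{2} = \left(2 i \sqrt{31} - 3\right)^{2} = \left(-3 + 2 i \sqrt{31}\right)^{2} \approx -115.0 - 66.813 i$)
$I{\left(X \right)} = 256$
$\frac{1}{I{\left(Q \right)}} = \frac{1}{256}$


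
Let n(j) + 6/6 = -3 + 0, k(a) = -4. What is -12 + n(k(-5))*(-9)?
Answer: 24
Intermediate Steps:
n(j) = -4 (n(j) = -1 + (-3 + 0) = -1 - 3 = -4)
-12 + n(k(-5))*(-9) = -12 - 4*(-9) = -12 + 36 = 24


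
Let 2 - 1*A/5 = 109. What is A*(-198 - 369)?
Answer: 303345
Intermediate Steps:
A = -535 (A = 10 - 5*109 = 10 - 545 = -535)
A*(-198 - 369) = -535*(-198 - 369) = -535*(-567) = 303345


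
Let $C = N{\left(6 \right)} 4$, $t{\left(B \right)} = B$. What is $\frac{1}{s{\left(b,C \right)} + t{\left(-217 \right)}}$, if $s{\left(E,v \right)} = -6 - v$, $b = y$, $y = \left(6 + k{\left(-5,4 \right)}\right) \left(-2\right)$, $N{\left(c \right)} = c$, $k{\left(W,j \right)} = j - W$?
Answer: $- \frac{1}{247} \approx -0.0040486$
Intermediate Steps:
$y = -30$ ($y = \left(6 + \left(4 - -5\right)\right) \left(-2\right) = \left(6 + \left(4 + 5\right)\right) \left(-2\right) = \left(6 + 9\right) \left(-2\right) = 15 \left(-2\right) = -30$)
$b = -30$
$C = 24$ ($C = 6 \cdot 4 = 24$)
$\frac{1}{s{\left(b,C \right)} + t{\left(-217 \right)}} = \frac{1}{\left(-6 - 24\right) - 217} = \frac{1}{-30 - 217} = \frac{1}{-247} = - \frac{1}{247}$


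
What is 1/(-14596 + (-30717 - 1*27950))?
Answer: -1/73263 ≈ -1.3649e-5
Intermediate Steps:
1/(-14596 + (-30717 - 1*27950)) = 1/(-14596 + (-30717 - 27950)) = 1/(-14596 - 58667) = 1/(-73263) = -1/73263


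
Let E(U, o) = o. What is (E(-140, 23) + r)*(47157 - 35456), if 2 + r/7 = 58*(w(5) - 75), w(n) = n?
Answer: -332437111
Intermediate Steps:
r = -28434 (r = -14 + 7*(58*(5 - 75)) = -14 + 7*(58*(-70)) = -14 + 7*(-4060) = -14 - 28420 = -28434)
(E(-140, 23) + r)*(47157 - 35456) = (23 - 28434)*(47157 - 35456) = -28411*11701 = -332437111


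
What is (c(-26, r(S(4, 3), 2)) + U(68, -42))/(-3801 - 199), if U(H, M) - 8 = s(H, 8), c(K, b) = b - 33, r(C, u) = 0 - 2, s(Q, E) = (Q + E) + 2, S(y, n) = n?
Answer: -51/4000 ≈ -0.012750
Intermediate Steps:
s(Q, E) = 2 + E + Q (s(Q, E) = (E + Q) + 2 = 2 + E + Q)
r(C, u) = -2
c(K, b) = -33 + b
U(H, M) = 18 + H (U(H, M) = 8 + (2 + 8 + H) = 8 + (10 + H) = 18 + H)
(c(-26, r(S(4, 3), 2)) + U(68, -42))/(-3801 - 199) = ((-33 - 2) + (18 + 68))/(-3801 - 199) = (-35 + 86)/(-4000) = 51*(-1/4000) = -51/4000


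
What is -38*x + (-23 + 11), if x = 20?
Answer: -772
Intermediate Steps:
-38*x + (-23 + 11) = -38*20 + (-23 + 11) = -760 - 12 = -772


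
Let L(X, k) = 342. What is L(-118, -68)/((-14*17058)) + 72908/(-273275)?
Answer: -2917460891/10876891550 ≈ -0.26823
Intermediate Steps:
L(-118, -68)/((-14*17058)) + 72908/(-273275) = 342/((-14*17058)) + 72908/(-273275) = 342/(-238812) + 72908*(-1/273275) = 342*(-1/238812) - 72908/273275 = -57/39802 - 72908/273275 = -2917460891/10876891550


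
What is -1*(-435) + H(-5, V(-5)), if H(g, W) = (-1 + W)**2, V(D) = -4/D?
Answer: 10876/25 ≈ 435.04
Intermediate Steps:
-1*(-435) + H(-5, V(-5)) = -1*(-435) + (-1 - 4/(-5))**2 = 435 + (-1 - 4*(-1/5))**2 = 435 + (-1 + 4/5)**2 = 435 + (-1/5)**2 = 435 + 1/25 = 10876/25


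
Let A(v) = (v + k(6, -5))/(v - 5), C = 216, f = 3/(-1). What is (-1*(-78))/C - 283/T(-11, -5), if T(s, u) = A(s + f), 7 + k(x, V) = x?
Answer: -64459/180 ≈ -358.11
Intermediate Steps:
k(x, V) = -7 + x
f = -3 (f = 3*(-1) = -3)
A(v) = (-1 + v)/(-5 + v) (A(v) = (v + (-7 + 6))/(v - 5) = (v - 1)/(-5 + v) = (-1 + v)/(-5 + v))
T(s, u) = (-4 + s)/(-8 + s) (T(s, u) = (-1 + (s - 3))/(-5 + (s - 3)) = (-1 + (-3 + s))/(-5 + (-3 + s)) = (-4 + s)/(-8 + s))
(-1*(-78))/C - 283/T(-11, -5) = -1*(-78)/216 - 283*(-8 - 11)/(-4 - 11) = 78*(1/216) - 283/(-15/(-19)) = 13/36 - 283/((-1/19*(-15))) = 13/36 - 283/15/19 = 13/36 - 283*19/15 = 13/36 - 5377/15 = -64459/180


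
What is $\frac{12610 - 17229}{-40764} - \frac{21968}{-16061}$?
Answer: $\frac{969689311}{654710604} \approx 1.4811$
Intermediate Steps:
$\frac{12610 - 17229}{-40764} - \frac{21968}{-16061} = \left(12610 - 17229\right) \left(- \frac{1}{40764}\right) - - \frac{21968}{16061} = \left(-4619\right) \left(- \frac{1}{40764}\right) + \frac{21968}{16061} = \frac{4619}{40764} + \frac{21968}{16061} = \frac{969689311}{654710604}$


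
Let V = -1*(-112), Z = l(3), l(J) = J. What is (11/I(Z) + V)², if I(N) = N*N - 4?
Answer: 326041/25 ≈ 13042.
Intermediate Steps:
Z = 3
I(N) = -4 + N² (I(N) = N² - 4 = -4 + N²)
V = 112
(11/I(Z) + V)² = (11/(-4 + 3²) + 112)² = (11/(-4 + 9) + 112)² = (11/5 + 112)² = (571/5)² = 326041/25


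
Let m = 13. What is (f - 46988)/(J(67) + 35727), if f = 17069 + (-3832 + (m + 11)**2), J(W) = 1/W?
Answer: -444545/478742 ≈ -0.92857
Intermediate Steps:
f = 13813 (f = 17069 + (-3832 + (13 + 11)**2) = 17069 + (-3832 + 24**2) = 17069 + (-3832 + 576) = 17069 - 3256 = 13813)
(f - 46988)/(J(67) + 35727) = (13813 - 46988)/(1/67 + 35727) = -33175/(1/67 + 35727) = -33175/2393710/67 = -33175*67/2393710 = -444545/478742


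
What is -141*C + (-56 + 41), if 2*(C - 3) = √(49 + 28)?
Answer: -438 - 141*√77/2 ≈ -1056.6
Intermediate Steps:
C = 3 + √77/2 (C = 3 + √(49 + 28)/2 = 3 + √77/2 ≈ 7.3875)
-141*C + (-56 + 41) = -141*(3 + √77/2) + (-56 + 41) = (-423 - 141*√77/2) - 15 = -438 - 141*√77/2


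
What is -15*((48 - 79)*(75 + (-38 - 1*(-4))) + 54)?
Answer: 18255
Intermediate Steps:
-15*((48 - 79)*(75 + (-38 - 1*(-4))) + 54) = -15*(-31*(75 + (-38 + 4)) + 54) = -15*(-31*(75 - 34) + 54) = -15*(-31*41 + 54) = -15*(-1271 + 54) = -15*(-1217) = 18255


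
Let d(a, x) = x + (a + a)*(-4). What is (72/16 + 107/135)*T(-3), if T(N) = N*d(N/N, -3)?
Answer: 15719/90 ≈ 174.66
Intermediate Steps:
d(a, x) = x - 8*a (d(a, x) = x + (2*a)*(-4) = x - 8*a)
T(N) = -11*N (T(N) = N*(-3 - 8*N/N) = N*(-3 - 8*1) = N*(-3 - 8) = N*(-11) = -11*N)
(72/16 + 107/135)*T(-3) = (72/16 + 107/135)*(-11*(-3)) = (72*(1/16) + 107*(1/135))*33 = (9/2 + 107/135)*33 = (1429/270)*33 = 15719/90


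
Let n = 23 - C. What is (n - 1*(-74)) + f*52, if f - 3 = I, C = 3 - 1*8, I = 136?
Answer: 7330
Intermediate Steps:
C = -5 (C = 3 - 8 = -5)
f = 139 (f = 3 + 136 = 139)
n = 28 (n = 23 - 1*(-5) = 23 + 5 = 28)
(n - 1*(-74)) + f*52 = (28 - 1*(-74)) + 139*52 = (28 + 74) + 7228 = 102 + 7228 = 7330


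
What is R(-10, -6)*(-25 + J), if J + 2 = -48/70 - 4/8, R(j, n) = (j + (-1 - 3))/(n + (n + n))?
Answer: -1973/90 ≈ -21.922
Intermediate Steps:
R(j, n) = (-4 + j)/(3*n) (R(j, n) = (j - 4)/(n + 2*n) = (-4 + j)/((3*n)) = (-4 + j)*(1/(3*n)) = (-4 + j)/(3*n))
J = -223/70 (J = -2 + (-48/70 - 4/8) = -2 + (-48*1/70 - 4*1/8) = -2 + (-24/35 - 1/2) = -2 - 83/70 = -223/70 ≈ -3.1857)
R(-10, -6)*(-25 + J) = ((1/3)*(-4 - 10)/(-6))*(-25 - 223/70) = ((1/3)*(-1/6)*(-14))*(-1973/70) = (7/9)*(-1973/70) = -1973/90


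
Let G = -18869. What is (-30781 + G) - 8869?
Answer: -58519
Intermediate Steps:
(-30781 + G) - 8869 = (-30781 - 18869) - 8869 = -49650 - 8869 = -58519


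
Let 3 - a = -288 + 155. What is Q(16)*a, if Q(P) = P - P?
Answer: 0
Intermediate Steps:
Q(P) = 0
a = 136 (a = 3 - (-288 + 155) = 3 - 1*(-133) = 3 + 133 = 136)
Q(16)*a = 0*136 = 0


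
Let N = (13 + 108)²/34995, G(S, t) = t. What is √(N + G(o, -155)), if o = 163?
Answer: 4*I*√11831774505/34995 ≈ 12.433*I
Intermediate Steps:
N = 14641/34995 (N = 121²*(1/34995) = 14641*(1/34995) = 14641/34995 ≈ 0.41837)
√(N + G(o, -155)) = √(14641/34995 - 155) = √(-5409584/34995) = 4*I*√11831774505/34995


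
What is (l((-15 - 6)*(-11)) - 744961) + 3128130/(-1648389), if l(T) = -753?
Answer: -409743294292/549463 ≈ -7.4572e+5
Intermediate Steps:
(l((-15 - 6)*(-11)) - 744961) + 3128130/(-1648389) = (-753 - 744961) + 3128130/(-1648389) = -745714 + 3128130*(-1/1648389) = -745714 - 1042710/549463 = -409743294292/549463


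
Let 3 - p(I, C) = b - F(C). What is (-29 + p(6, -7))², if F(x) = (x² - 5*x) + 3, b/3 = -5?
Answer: 5776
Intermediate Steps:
b = -15 (b = 3*(-5) = -15)
F(x) = 3 + x² - 5*x
p(I, C) = 21 + C² - 5*C (p(I, C) = 3 - (-15 - (3 + C² - 5*C)) = 3 - (-15 + (-3 - C² + 5*C)) = 3 - (-18 - C² + 5*C) = 3 + (18 + C² - 5*C) = 21 + C² - 5*C)
(-29 + p(6, -7))² = (-29 + (21 + (-7)² - 5*(-7)))² = (-29 + (21 + 49 + 35))² = (-29 + 105)² = 76² = 5776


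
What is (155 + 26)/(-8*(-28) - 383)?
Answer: -181/159 ≈ -1.1384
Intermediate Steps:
(155 + 26)/(-8*(-28) - 383) = 181/(224 - 383) = 181/(-159) = 181*(-1/159) = -181/159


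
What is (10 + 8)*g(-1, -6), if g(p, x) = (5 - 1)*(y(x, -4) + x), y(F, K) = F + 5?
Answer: -504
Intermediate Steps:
y(F, K) = 5 + F
g(p, x) = 20 + 8*x (g(p, x) = (5 - 1)*((5 + x) + x) = 4*(5 + 2*x) = 20 + 8*x)
(10 + 8)*g(-1, -6) = (10 + 8)*(20 + 8*(-6)) = 18*(20 - 48) = 18*(-28) = -504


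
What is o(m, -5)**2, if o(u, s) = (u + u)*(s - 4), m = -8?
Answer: 20736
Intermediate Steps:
o(u, s) = 2*u*(-4 + s) (o(u, s) = (2*u)*(-4 + s) = 2*u*(-4 + s))
o(m, -5)**2 = (2*(-8)*(-4 - 5))**2 = (2*(-8)*(-9))**2 = 144**2 = 20736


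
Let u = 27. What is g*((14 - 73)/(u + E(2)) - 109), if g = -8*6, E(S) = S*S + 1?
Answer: 10641/2 ≈ 5320.5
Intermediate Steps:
E(S) = 1 + S² (E(S) = S² + 1 = 1 + S²)
g = -48
g*((14 - 73)/(u + E(2)) - 109) = -48*((14 - 73)/(27 + (1 + 2²)) - 109) = -48*(-59/(27 + (1 + 4)) - 109) = -48*(-59/(27 + 5) - 109) = -48*(-59/32 - 109) = -48*(-3547/32) = 10641/2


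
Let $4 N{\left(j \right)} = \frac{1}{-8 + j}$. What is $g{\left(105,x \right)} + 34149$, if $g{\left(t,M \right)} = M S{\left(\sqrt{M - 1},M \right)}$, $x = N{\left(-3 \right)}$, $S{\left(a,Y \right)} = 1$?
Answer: $\frac{1502555}{44} \approx 34149.0$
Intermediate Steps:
$N{\left(j \right)} = \frac{1}{4 \left(-8 + j\right)}$
$x = - \frac{1}{44}$ ($x = \frac{1}{4 \left(-8 - 3\right)} = \frac{1}{4 \left(-11\right)} = \frac{1}{4} \left(- \frac{1}{11}\right) = - \frac{1}{44} \approx -0.022727$)
$g{\left(t,M \right)} = M$ ($g{\left(t,M \right)} = M 1 = M$)
$g{\left(105,x \right)} + 34149 = - \frac{1}{44} + 34149 = \frac{1502555}{44}$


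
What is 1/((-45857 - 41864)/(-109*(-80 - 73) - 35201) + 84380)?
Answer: 18524/1563142841 ≈ 1.1850e-5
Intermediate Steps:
1/((-45857 - 41864)/(-109*(-80 - 73) - 35201) + 84380) = 1/(-87721/(-109*(-153) - 35201) + 84380) = 1/(-87721/(16677 - 35201) + 84380) = 1/(-87721/(-18524) + 84380) = 1/(-87721*(-1/18524) + 84380) = 1/(87721/18524 + 84380) = 1/(1563142841/18524) = 18524/1563142841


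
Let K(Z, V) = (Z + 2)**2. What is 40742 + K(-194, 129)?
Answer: 77606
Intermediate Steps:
K(Z, V) = (2 + Z)**2
40742 + K(-194, 129) = 40742 + (2 - 194)**2 = 40742 + (-192)**2 = 40742 + 36864 = 77606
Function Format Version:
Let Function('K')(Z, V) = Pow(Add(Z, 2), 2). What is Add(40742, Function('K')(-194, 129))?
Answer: 77606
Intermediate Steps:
Function('K')(Z, V) = Pow(Add(2, Z), 2)
Add(40742, Function('K')(-194, 129)) = Add(40742, Pow(Add(2, -194), 2)) = Add(40742, Pow(-192, 2)) = Add(40742, 36864) = 77606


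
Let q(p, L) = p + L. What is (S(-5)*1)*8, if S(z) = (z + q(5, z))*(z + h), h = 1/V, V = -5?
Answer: 208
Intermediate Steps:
h = -1/5 (h = 1/(-5) = -1/5 ≈ -0.20000)
q(p, L) = L + p
S(z) = (5 + 2*z)*(-1/5 + z) (S(z) = (z + (z + 5))*(z - 1/5) = (z + (5 + z))*(-1/5 + z) = (5 + 2*z)*(-1/5 + z))
(S(-5)*1)*8 = ((-1 + 2*(-5)**2 + (23/5)*(-5))*1)*8 = ((-1 + 2*25 - 23)*1)*8 = ((-1 + 50 - 23)*1)*8 = (26*1)*8 = 26*8 = 208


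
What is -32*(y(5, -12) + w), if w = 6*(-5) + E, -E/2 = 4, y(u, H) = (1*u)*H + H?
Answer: 3520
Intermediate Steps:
y(u, H) = H + H*u (y(u, H) = u*H + H = H*u + H = H + H*u)
E = -8 (E = -2*4 = -8)
w = -38 (w = 6*(-5) - 8 = -30 - 8 = -38)
-32*(y(5, -12) + w) = -32*(-12*(1 + 5) - 38) = -32*(-12*6 - 38) = -32*(-72 - 38) = -32*(-110) = 3520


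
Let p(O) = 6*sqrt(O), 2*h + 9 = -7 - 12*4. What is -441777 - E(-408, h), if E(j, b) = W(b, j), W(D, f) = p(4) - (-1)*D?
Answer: -441757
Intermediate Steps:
h = -32 (h = -9/2 + (-7 - 12*4)/2 = -9/2 + (-7 - 48)/2 = -9/2 + (1/2)*(-55) = -9/2 - 55/2 = -32)
W(D, f) = 12 + D (W(D, f) = 6*sqrt(4) - (-1)*D = 6*2 + D = 12 + D)
E(j, b) = 12 + b
-441777 - E(-408, h) = -441777 - (12 - 32) = -441777 - 1*(-20) = -441777 + 20 = -441757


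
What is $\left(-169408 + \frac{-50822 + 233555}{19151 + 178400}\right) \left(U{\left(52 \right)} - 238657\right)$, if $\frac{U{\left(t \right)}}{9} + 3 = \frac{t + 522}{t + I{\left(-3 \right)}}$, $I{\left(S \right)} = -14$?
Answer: $\frac{151684167703711975}{3753469} \approx 4.0412 \cdot 10^{10}$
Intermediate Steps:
$U{\left(t \right)} = -27 + \frac{9 \left(522 + t\right)}{-14 + t}$ ($U{\left(t \right)} = -27 + 9 \frac{t + 522}{t - 14} = -27 + 9 \frac{522 + t}{-14 + t} = -27 + \frac{9 \left(522 + t\right)}{-14 + t}$)
$\left(-169408 + \frac{-50822 + 233555}{19151 + 178400}\right) \left(U{\left(52 \right)} - 238657\right) = \left(-169408 + \frac{-50822 + 233555}{19151 + 178400}\right) \left(\frac{18 \left(282 - 52\right)}{-14 + 52} - 238657\right) = \left(-169408 + \frac{182733}{197551}\right) \left(\frac{18 \left(282 - 52\right)}{38} - 238657\right) = \left(-169408 + 182733 \cdot \frac{1}{197551}\right) \left(18 \cdot \frac{1}{38} \cdot 230 - 238657\right) = \left(-169408 + \frac{182733}{197551}\right) \left(\frac{2070}{19} - 238657\right) = \left(- \frac{33466537075}{197551}\right) \left(- \frac{4532413}{19}\right) = \frac{151684167703711975}{3753469}$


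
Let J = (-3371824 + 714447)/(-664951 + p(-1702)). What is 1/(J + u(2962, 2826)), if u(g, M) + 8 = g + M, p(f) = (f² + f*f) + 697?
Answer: 5129354/29645008743 ≈ 0.00017303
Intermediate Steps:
p(f) = 697 + 2*f² (p(f) = (f² + f²) + 697 = 2*f² + 697 = 697 + 2*f²)
u(g, M) = -8 + M + g (u(g, M) = -8 + (g + M) = -8 + (M + g) = -8 + M + g)
J = -2657377/5129354 (J = (-3371824 + 714447)/(-664951 + (697 + 2*(-1702)²)) = -2657377/(-664951 + (697 + 2*2896804)) = -2657377/(-664951 + (697 + 5793608)) = -2657377/(-664951 + 5794305) = -2657377/5129354 ≈ -0.51807)
1/(J + u(2962, 2826)) = 1/(-2657377/5129354 + (-8 + 2826 + 2962)) = 1/(-2657377/5129354 + 5780) = 1/(29645008743/5129354) = 5129354/29645008743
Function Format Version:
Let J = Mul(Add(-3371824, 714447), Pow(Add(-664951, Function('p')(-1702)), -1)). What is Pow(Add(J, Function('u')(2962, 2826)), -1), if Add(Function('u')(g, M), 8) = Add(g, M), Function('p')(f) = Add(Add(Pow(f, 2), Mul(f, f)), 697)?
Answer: Rational(5129354, 29645008743) ≈ 0.00017303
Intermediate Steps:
Function('p')(f) = Add(697, Mul(2, Pow(f, 2))) (Function('p')(f) = Add(Add(Pow(f, 2), Pow(f, 2)), 697) = Add(Mul(2, Pow(f, 2)), 697) = Add(697, Mul(2, Pow(f, 2))))
Function('u')(g, M) = Add(-8, M, g) (Function('u')(g, M) = Add(-8, Add(g, M)) = Add(-8, Add(M, g)) = Add(-8, M, g))
J = Rational(-2657377, 5129354) (J = Mul(Add(-3371824, 714447), Pow(Add(-664951, Add(697, Mul(2, Pow(-1702, 2)))), -1)) = Mul(-2657377, Pow(Add(-664951, Add(697, Mul(2, 2896804))), -1)) = Mul(-2657377, Pow(Add(-664951, Add(697, 5793608)), -1)) = Mul(-2657377, Pow(Add(-664951, 5794305), -1)) = Mul(-2657377, Pow(5129354, -1)) = Mul(-2657377, Rational(1, 5129354)) = Rational(-2657377, 5129354) ≈ -0.51807)
Pow(Add(J, Function('u')(2962, 2826)), -1) = Pow(Add(Rational(-2657377, 5129354), Add(-8, 2826, 2962)), -1) = Pow(Add(Rational(-2657377, 5129354), 5780), -1) = Pow(Rational(29645008743, 5129354), -1) = Rational(5129354, 29645008743)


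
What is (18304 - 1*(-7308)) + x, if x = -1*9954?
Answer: 15658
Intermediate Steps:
x = -9954
(18304 - 1*(-7308)) + x = (18304 - 1*(-7308)) - 9954 = (18304 + 7308) - 9954 = 25612 - 9954 = 15658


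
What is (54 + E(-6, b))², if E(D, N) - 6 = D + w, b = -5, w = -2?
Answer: 2704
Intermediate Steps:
E(D, N) = 4 + D (E(D, N) = 6 + (D - 2) = 6 + (-2 + D) = 4 + D)
(54 + E(-6, b))² = (54 + (4 - 6))² = (54 - 2)² = 52² = 2704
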